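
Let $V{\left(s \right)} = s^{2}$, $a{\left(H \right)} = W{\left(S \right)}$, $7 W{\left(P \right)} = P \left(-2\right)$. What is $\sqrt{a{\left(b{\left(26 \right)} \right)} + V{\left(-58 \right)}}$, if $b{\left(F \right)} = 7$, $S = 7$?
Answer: $41 \sqrt{2} \approx 57.983$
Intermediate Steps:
$W{\left(P \right)} = - \frac{2 P}{7}$ ($W{\left(P \right)} = \frac{P \left(-2\right)}{7} = \frac{\left(-2\right) P}{7} = - \frac{2 P}{7}$)
$a{\left(H \right)} = -2$ ($a{\left(H \right)} = \left(- \frac{2}{7}\right) 7 = -2$)
$\sqrt{a{\left(b{\left(26 \right)} \right)} + V{\left(-58 \right)}} = \sqrt{-2 + \left(-58\right)^{2}} = \sqrt{-2 + 3364} = \sqrt{3362} = 41 \sqrt{2}$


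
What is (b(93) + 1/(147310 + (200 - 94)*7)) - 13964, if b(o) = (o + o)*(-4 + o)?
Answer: 383454681/148052 ≈ 2590.0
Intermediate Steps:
b(o) = 2*o*(-4 + o) (b(o) = (2*o)*(-4 + o) = 2*o*(-4 + o))
(b(93) + 1/(147310 + (200 - 94)*7)) - 13964 = (2*93*(-4 + 93) + 1/(147310 + (200 - 94)*7)) - 13964 = (2*93*89 + 1/(147310 + 106*7)) - 13964 = (16554 + 1/(147310 + 742)) - 13964 = (16554 + 1/148052) - 13964 = 2450852809/148052 - 13964 = 383454681/148052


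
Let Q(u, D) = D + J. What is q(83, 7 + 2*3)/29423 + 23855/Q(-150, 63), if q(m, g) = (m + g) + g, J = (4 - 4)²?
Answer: 701892532/1853649 ≈ 378.65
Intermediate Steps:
J = 0 (J = 0² = 0)
q(m, g) = m + 2*g (q(m, g) = (g + m) + g = m + 2*g)
Q(u, D) = D (Q(u, D) = D + 0 = D)
q(83, 7 + 2*3)/29423 + 23855/Q(-150, 63) = (83 + 2*(7 + 2*3))/29423 + 23855/63 = (83 + 2*(7 + 6))*(1/29423) + 23855*(1/63) = (83 + 2*13)*(1/29423) + 23855/63 = (83 + 26)*(1/29423) + 23855/63 = 109*(1/29423) + 23855/63 = 109/29423 + 23855/63 = 701892532/1853649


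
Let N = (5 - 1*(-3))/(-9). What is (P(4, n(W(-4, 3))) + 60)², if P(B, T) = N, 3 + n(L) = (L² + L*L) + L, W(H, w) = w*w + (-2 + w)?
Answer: 283024/81 ≈ 3494.1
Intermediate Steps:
N = -8/9 (N = (5 + 3)*(-⅑) = 8*(-⅑) = -8/9 ≈ -0.88889)
W(H, w) = -2 + w + w² (W(H, w) = w² + (-2 + w) = -2 + w + w²)
n(L) = -3 + L + 2*L² (n(L) = -3 + ((L² + L*L) + L) = -3 + ((L² + L²) + L) = -3 + (2*L² + L) = -3 + (L + 2*L²) = -3 + L + 2*L²)
P(B, T) = -8/9
(P(4, n(W(-4, 3))) + 60)² = (-8/9 + 60)² = (532/9)² = 283024/81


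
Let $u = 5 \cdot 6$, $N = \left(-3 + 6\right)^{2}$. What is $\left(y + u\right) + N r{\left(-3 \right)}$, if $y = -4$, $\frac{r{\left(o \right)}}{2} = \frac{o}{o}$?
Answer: $44$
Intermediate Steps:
$r{\left(o \right)} = 2$ ($r{\left(o \right)} = 2 \frac{o}{o} = 2 \cdot 1 = 2$)
$N = 9$ ($N = 3^{2} = 9$)
$u = 30$
$\left(y + u\right) + N r{\left(-3 \right)} = \left(-4 + 30\right) + 9 \cdot 2 = 26 + 18 = 44$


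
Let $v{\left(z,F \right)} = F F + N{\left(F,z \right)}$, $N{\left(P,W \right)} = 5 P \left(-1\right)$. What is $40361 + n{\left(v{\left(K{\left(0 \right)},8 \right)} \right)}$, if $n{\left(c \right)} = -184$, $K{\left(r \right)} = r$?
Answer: $40177$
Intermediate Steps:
$N{\left(P,W \right)} = - 5 P$
$v{\left(z,F \right)} = F^{2} - 5 F$ ($v{\left(z,F \right)} = F F - 5 F = F^{2} - 5 F$)
$40361 + n{\left(v{\left(K{\left(0 \right)},8 \right)} \right)} = 40361 - 184 = 40177$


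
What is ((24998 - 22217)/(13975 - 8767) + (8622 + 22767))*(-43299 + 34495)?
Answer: -3868948401/14 ≈ -2.7635e+8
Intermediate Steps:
((24998 - 22217)/(13975 - 8767) + (8622 + 22767))*(-43299 + 34495) = (2781/5208 + 31389)*(-8804) = (2781*(1/5208) + 31389)*(-8804) = (927/1736 + 31389)*(-8804) = (54492231/1736)*(-8804) = -3868948401/14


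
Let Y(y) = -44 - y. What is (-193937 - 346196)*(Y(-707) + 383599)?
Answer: -207552586846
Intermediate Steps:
(-193937 - 346196)*(Y(-707) + 383599) = (-193937 - 346196)*((-44 - 1*(-707)) + 383599) = -540133*((-44 + 707) + 383599) = -540133*(663 + 383599) = -540133*384262 = -207552586846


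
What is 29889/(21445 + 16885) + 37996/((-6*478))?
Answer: -342666257/27482610 ≈ -12.468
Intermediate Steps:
29889/(21445 + 16885) + 37996/((-6*478)) = 29889/38330 + 37996/(-2868) = 29889*(1/38330) + 37996*(-1/2868) = 29889/38330 - 9499/717 = -342666257/27482610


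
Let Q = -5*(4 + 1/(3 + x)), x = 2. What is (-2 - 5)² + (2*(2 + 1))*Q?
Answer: -77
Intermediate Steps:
Q = -21 (Q = -5*(4 + 1/(3 + 2)) = -5*(4 + 1/5) = -5*(4 + ⅕) = -5*21/5 = -21)
(-2 - 5)² + (2*(2 + 1))*Q = (-2 - 5)² + (2*(2 + 1))*(-21) = (-7)² + (2*3)*(-21) = 49 + 6*(-21) = 49 - 126 = -77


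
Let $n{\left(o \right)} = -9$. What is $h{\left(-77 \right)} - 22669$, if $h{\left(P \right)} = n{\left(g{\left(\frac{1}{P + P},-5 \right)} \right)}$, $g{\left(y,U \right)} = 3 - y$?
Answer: $-22678$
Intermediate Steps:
$h{\left(P \right)} = -9$
$h{\left(-77 \right)} - 22669 = -9 - 22669 = -22678$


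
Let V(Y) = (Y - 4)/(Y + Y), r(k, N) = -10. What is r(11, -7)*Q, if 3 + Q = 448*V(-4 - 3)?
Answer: -3490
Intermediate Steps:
V(Y) = (-4 + Y)/(2*Y) (V(Y) = (-4 + Y)/((2*Y)) = (-4 + Y)*(1/(2*Y)) = (-4 + Y)/(2*Y))
Q = 349 (Q = -3 + 448*((-4 + (-4 - 3))/(2*(-4 - 3))) = -3 + 448*((½)*(-4 - 7)/(-7)) = -3 + 448*((½)*(-⅐)*(-11)) = -3 + 448*(11/14) = -3 + 352 = 349)
r(11, -7)*Q = -10*349 = -3490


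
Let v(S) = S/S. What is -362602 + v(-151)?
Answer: -362601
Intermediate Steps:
v(S) = 1
-362602 + v(-151) = -362602 + 1 = -362601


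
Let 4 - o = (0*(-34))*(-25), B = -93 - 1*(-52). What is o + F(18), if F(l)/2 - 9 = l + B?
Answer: -24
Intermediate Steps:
B = -41 (B = -93 + 52 = -41)
F(l) = -64 + 2*l (F(l) = 18 + 2*(l - 41) = 18 + 2*(-41 + l) = 18 + (-82 + 2*l) = -64 + 2*l)
o = 4 (o = 4 - 0*(-34)*(-25) = 4 - 0*(-25) = 4 - 1*0 = 4 + 0 = 4)
o + F(18) = 4 + (-64 + 2*18) = 4 + (-64 + 36) = 4 - 28 = -24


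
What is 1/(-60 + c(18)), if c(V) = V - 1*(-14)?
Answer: -1/28 ≈ -0.035714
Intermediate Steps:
c(V) = 14 + V (c(V) = V + 14 = 14 + V)
1/(-60 + c(18)) = 1/(-60 + (14 + 18)) = 1/(-60 + 32) = 1/(-28) = -1/28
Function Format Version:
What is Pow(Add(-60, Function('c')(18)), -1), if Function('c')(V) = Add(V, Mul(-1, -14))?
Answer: Rational(-1, 28) ≈ -0.035714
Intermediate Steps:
Function('c')(V) = Add(14, V) (Function('c')(V) = Add(V, 14) = Add(14, V))
Pow(Add(-60, Function('c')(18)), -1) = Pow(Add(-60, Add(14, 18)), -1) = Pow(Add(-60, 32), -1) = Pow(-28, -1) = Rational(-1, 28)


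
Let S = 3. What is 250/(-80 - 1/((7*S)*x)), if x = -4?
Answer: -21000/6719 ≈ -3.1255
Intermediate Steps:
250/(-80 - 1/((7*S)*x)) = 250/(-80 - 1/((7*3)*(-4))) = 250/(-80 - 1/(21*(-4))) = 250/(-80 - 1/(-84)) = 250/(-80 - 1*(-1/84)) = 250/(-80 + 1/84) = 250/(-6719/84) = 250*(-84/6719) = -21000/6719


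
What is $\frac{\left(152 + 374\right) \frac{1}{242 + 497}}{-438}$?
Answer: $- \frac{263}{161841} \approx -0.0016251$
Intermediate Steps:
$\frac{\left(152 + 374\right) \frac{1}{242 + 497}}{-438} = \frac{526}{739} \left(- \frac{1}{438}\right) = - \frac{263}{161841}$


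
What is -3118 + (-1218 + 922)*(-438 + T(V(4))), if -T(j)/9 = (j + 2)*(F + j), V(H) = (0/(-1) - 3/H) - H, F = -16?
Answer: 557089/2 ≈ 2.7854e+5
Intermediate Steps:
V(H) = -H - 3/H (V(H) = (0*(-1) - 3/H) - H = (0 - 3/H) - H = -3/H - H = -H - 3/H)
T(j) = -9*(-16 + j)*(2 + j) (T(j) = -9*(j + 2)*(-16 + j) = -9*(2 + j)*(-16 + j) = -9*(-16 + j)*(2 + j))
-3118 + (-1218 + 922)*(-438 + T(V(4))) = -3118 + (-1218 + 922)*(-438 + (288 - 9*(-1*4 - 3/4)² + 126*(-1*4 - 3/4))) = -3118 - 296*(-438 + (288 - 9*(-4 - 3*¼)² + 126*(-4 - 3*¼))) = -3118 - 296*(-438 + (288 - 9*(-4 - ¾)² + 126*(-4 - ¾))) = -3118 - 296*(-438 + (288 - 9*(-19/4)² + 126*(-19/4))) = -3118 - 296*(-438 + (288 - 9*361/16 - 1197/2)) = -3118 - 296*(-438 + (288 - 3249/16 - 1197/2)) = -3118 - 296*(-438 - 8217/16) = -3118 - 296*(-15225/16) = -3118 + 563325/2 = 557089/2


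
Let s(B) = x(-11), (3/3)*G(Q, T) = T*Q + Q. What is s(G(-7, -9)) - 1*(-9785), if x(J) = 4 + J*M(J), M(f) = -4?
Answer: 9833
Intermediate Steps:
x(J) = 4 - 4*J (x(J) = 4 + J*(-4) = 4 - 4*J)
G(Q, T) = Q + Q*T (G(Q, T) = T*Q + Q = Q*T + Q = Q + Q*T)
s(B) = 48 (s(B) = 4 - 4*(-11) = 4 + 44 = 48)
s(G(-7, -9)) - 1*(-9785) = 48 - 1*(-9785) = 48 + 9785 = 9833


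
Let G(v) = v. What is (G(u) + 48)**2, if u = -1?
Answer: 2209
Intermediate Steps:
(G(u) + 48)**2 = (-1 + 48)**2 = 47**2 = 2209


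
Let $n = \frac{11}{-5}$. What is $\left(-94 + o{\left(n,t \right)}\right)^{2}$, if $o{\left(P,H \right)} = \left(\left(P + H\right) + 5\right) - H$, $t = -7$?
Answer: $\frac{207936}{25} \approx 8317.4$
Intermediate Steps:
$n = - \frac{11}{5}$ ($n = 11 \left(- \frac{1}{5}\right) = - \frac{11}{5} \approx -2.2$)
$o{\left(P,H \right)} = 5 + P$ ($o{\left(P,H \right)} = \left(\left(H + P\right) + 5\right) - H = \left(5 + H + P\right) - H = 5 + P$)
$\left(-94 + o{\left(n,t \right)}\right)^{2} = \left(-94 + \left(5 - \frac{11}{5}\right)\right)^{2} = \left(-94 + \frac{14}{5}\right)^{2} = \left(- \frac{456}{5}\right)^{2} = \frac{207936}{25}$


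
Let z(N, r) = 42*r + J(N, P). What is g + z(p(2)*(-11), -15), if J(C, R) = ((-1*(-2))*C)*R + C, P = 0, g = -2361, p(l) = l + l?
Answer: -3035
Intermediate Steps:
p(l) = 2*l
J(C, R) = C + 2*C*R (J(C, R) = (2*C)*R + C = 2*C*R + C = C + 2*C*R)
z(N, r) = N + 42*r (z(N, r) = 42*r + N*(1 + 2*0) = 42*r + N*(1 + 0) = 42*r + N*1 = 42*r + N = N + 42*r)
g + z(p(2)*(-11), -15) = -2361 + ((2*2)*(-11) + 42*(-15)) = -2361 + (4*(-11) - 630) = -2361 + (-44 - 630) = -2361 - 674 = -3035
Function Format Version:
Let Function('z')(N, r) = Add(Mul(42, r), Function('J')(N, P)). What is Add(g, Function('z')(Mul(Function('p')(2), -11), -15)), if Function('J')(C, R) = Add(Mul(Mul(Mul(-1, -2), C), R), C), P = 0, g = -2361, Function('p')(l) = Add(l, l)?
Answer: -3035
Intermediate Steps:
Function('p')(l) = Mul(2, l)
Function('J')(C, R) = Add(C, Mul(2, C, R)) (Function('J')(C, R) = Add(Mul(Mul(2, C), R), C) = Add(Mul(2, C, R), C) = Add(C, Mul(2, C, R)))
Function('z')(N, r) = Add(N, Mul(42, r)) (Function('z')(N, r) = Add(Mul(42, r), Mul(N, Add(1, Mul(2, 0)))) = Add(Mul(42, r), Mul(N, Add(1, 0))) = Add(Mul(42, r), Mul(N, 1)) = Add(Mul(42, r), N) = Add(N, Mul(42, r)))
Add(g, Function('z')(Mul(Function('p')(2), -11), -15)) = Add(-2361, Add(Mul(Mul(2, 2), -11), Mul(42, -15))) = Add(-2361, Add(Mul(4, -11), -630)) = Add(-2361, Add(-44, -630)) = Add(-2361, -674) = -3035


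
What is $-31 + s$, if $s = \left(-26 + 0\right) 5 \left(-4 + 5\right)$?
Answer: $-161$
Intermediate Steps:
$s = -130$ ($s = - 26 \cdot 5 \cdot 1 = \left(-26\right) 5 = -130$)
$-31 + s = -31 - 130 = -161$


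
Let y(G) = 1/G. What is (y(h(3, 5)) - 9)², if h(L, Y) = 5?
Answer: 1936/25 ≈ 77.440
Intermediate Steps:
(y(h(3, 5)) - 9)² = (1/5 - 9)² = (⅕ - 9)² = (-44/5)² = 1936/25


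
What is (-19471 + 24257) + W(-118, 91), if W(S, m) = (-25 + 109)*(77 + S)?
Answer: 1342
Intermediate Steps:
W(S, m) = 6468 + 84*S (W(S, m) = 84*(77 + S) = 6468 + 84*S)
(-19471 + 24257) + W(-118, 91) = (-19471 + 24257) + (6468 + 84*(-118)) = 4786 + (6468 - 9912) = 4786 - 3444 = 1342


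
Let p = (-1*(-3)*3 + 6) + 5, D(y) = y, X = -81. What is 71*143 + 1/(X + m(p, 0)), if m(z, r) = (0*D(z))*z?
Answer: 822392/81 ≈ 10153.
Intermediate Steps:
p = 20 (p = (3*3 + 6) + 5 = (9 + 6) + 5 = 15 + 5 = 20)
m(z, r) = 0 (m(z, r) = (0*z)*z = 0*z = 0)
71*143 + 1/(X + m(p, 0)) = 71*143 + 1/(-81 + 0) = 10153 + 1/(-81) = 10153 - 1/81 = 822392/81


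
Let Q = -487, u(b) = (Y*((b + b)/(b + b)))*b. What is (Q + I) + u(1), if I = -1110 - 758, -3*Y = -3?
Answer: -2354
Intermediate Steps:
Y = 1 (Y = -⅓*(-3) = 1)
u(b) = b (u(b) = (1*((b + b)/(b + b)))*b = (1*((2*b)/((2*b))))*b = (1*((2*b)*(1/(2*b))))*b = (1*1)*b = 1*b = b)
I = -1868
(Q + I) + u(1) = (-487 - 1868) + 1 = -2355 + 1 = -2354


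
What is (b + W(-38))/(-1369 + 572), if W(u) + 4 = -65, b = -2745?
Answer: 2814/797 ≈ 3.5307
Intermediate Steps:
W(u) = -69 (W(u) = -4 - 65 = -69)
(b + W(-38))/(-1369 + 572) = (-2745 - 69)/(-1369 + 572) = -2814/(-797) = -2814*(-1/797) = 2814/797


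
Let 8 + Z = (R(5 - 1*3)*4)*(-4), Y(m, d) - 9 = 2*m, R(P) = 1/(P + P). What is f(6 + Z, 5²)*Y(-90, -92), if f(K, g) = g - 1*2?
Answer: -3933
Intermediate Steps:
R(P) = 1/(2*P)
Y(m, d) = 9 + 2*m
Z = -12 (Z = -8 + ((1/(2*(5 - 1*3)))*4)*(-4) = -8 + ((1/(2*(5 - 3)))*4)*(-4) = -8 + (((½)/2)*4)*(-4) = -8 + (((½)*(½))*4)*(-4) = -8 + ((¼)*4)*(-4) = -8 + 1*(-4) = -8 - 4 = -12)
f(K, g) = -2 + g (f(K, g) = g - 2 = -2 + g)
f(6 + Z, 5²)*Y(-90, -92) = (-2 + 5²)*(9 + 2*(-90)) = (-2 + 25)*(9 - 180) = 23*(-171) = -3933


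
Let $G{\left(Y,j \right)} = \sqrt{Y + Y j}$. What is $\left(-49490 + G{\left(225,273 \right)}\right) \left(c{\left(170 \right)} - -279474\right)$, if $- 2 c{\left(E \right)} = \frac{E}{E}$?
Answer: $-13831143515 + \frac{8384205 \sqrt{274}}{2} \approx -1.3762 \cdot 10^{10}$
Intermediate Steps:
$c{\left(E \right)} = - \frac{1}{2}$ ($c{\left(E \right)} = - \frac{E \frac{1}{E}}{2} = \left(- \frac{1}{2}\right) 1 = - \frac{1}{2}$)
$\left(-49490 + G{\left(225,273 \right)}\right) \left(c{\left(170 \right)} - -279474\right) = \left(-49490 + \sqrt{225 \left(1 + 273\right)}\right) \left(- \frac{1}{2} - -279474\right) = \left(-49490 + \sqrt{225 \cdot 274}\right) \left(- \frac{1}{2} + 279474\right) = \left(-49490 + \sqrt{61650}\right) \frac{558947}{2} = \left(-49490 + 15 \sqrt{274}\right) \frac{558947}{2} = -13831143515 + \frac{8384205 \sqrt{274}}{2}$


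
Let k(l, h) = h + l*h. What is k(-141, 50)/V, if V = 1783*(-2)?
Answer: 3500/1783 ≈ 1.9630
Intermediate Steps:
k(l, h) = h + h*l
V = -3566
k(-141, 50)/V = (50*(1 - 141))/(-3566) = (50*(-140))*(-1/3566) = -7000*(-1/3566) = 3500/1783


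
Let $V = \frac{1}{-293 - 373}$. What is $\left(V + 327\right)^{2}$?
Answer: $\frac{47428563961}{443556} \approx 1.0693 \cdot 10^{5}$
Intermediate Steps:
$V = - \frac{1}{666}$ ($V = \frac{1}{-666} = - \frac{1}{666} \approx -0.0015015$)
$\left(V + 327\right)^{2} = \left(- \frac{1}{666} + 327\right)^{2} = \left(\frac{217781}{666}\right)^{2} = \frac{47428563961}{443556}$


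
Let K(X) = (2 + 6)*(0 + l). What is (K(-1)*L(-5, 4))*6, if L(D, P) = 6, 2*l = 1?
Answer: 144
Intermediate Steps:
l = ½ (l = (½)*1 = ½ ≈ 0.50000)
K(X) = 4 (K(X) = (2 + 6)*(0 + ½) = 8*(½) = 4)
(K(-1)*L(-5, 4))*6 = (4*6)*6 = 24*6 = 144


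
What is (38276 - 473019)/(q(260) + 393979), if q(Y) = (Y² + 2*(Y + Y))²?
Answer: -434743/4711843579 ≈ -9.2266e-5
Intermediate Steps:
q(Y) = (Y² + 4*Y)² (q(Y) = (Y² + 2*(2*Y))² = (Y² + 4*Y)²)
(38276 - 473019)/(q(260) + 393979) = (38276 - 473019)/(260²*(4 + 260)² + 393979) = -434743/(67600*264² + 393979) = -434743/(67600*69696 + 393979) = -434743/(4711449600 + 393979) = -434743/4711843579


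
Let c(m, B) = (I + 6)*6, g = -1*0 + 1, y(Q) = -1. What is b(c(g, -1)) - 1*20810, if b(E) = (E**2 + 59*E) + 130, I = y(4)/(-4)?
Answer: -68245/4 ≈ -17061.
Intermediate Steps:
g = 1 (g = 0 + 1 = 1)
I = 1/4 (I = -1/(-4) = -1*(-1/4) = 1/4 ≈ 0.25000)
c(m, B) = 75/2 (c(m, B) = (1/4 + 6)*6 = (25/4)*6 = 75/2)
b(E) = 130 + E**2 + 59*E
b(c(g, -1)) - 1*20810 = (130 + (75/2)**2 + 59*(75/2)) - 1*20810 = (130 + 5625/4 + 4425/2) - 20810 = 14995/4 - 20810 = -68245/4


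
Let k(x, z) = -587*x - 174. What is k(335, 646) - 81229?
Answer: -278048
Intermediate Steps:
k(x, z) = -174 - 587*x
k(335, 646) - 81229 = (-174 - 587*335) - 81229 = (-174 - 196645) - 81229 = -196819 - 81229 = -278048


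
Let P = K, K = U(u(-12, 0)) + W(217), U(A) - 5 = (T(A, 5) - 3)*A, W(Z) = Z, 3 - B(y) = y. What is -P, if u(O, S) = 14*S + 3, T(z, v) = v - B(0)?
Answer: -219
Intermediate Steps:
B(y) = 3 - y
T(z, v) = -3 + v (T(z, v) = v - (3 - 1*0) = v - (3 + 0) = v - 1*3 = v - 3 = -3 + v)
u(O, S) = 3 + 14*S
U(A) = 5 - A (U(A) = 5 + ((-3 + 5) - 3)*A = 5 + (2 - 3)*A = 5 - A)
K = 219 (K = (5 - (3 + 14*0)) + 217 = (5 - (3 + 0)) + 217 = (5 - 1*3) + 217 = (5 - 3) + 217 = 2 + 217 = 219)
P = 219
-P = -1*219 = -219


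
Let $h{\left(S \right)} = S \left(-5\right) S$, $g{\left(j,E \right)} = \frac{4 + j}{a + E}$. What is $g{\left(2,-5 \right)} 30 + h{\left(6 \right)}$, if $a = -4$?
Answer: $-200$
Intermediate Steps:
$g{\left(j,E \right)} = \frac{4 + j}{-4 + E}$
$h{\left(S \right)} = - 5 S^{2}$ ($h{\left(S \right)} = - 5 S S = - 5 S^{2}$)
$g{\left(2,-5 \right)} 30 + h{\left(6 \right)} = \frac{4 + 2}{-4 - 5} \cdot 30 - 5 \cdot 6^{2} = \frac{1}{-9} \cdot 6 \cdot 30 - 180 = \left(- \frac{1}{9}\right) 6 \cdot 30 - 180 = \left(- \frac{2}{3}\right) 30 - 180 = -20 - 180 = -200$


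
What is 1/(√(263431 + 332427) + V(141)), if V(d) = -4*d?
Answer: 282/138881 + √595858/277762 ≈ 0.0048096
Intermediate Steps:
1/(√(263431 + 332427) + V(141)) = 1/(√(263431 + 332427) - 4*141) = 1/(√595858 - 564) = 1/(-564 + √595858)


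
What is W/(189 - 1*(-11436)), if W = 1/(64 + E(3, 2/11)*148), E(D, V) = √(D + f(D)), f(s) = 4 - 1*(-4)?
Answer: -4/172084875 + 37*√11/688339500 ≈ 1.5503e-7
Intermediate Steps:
f(s) = 8 (f(s) = 4 + 4 = 8)
E(D, V) = √(8 + D) (E(D, V) = √(D + 8) = √(8 + D))
W = 1/(64 + 148*√11) (W = 1/(64 + √(8 + 3)*148) = 1/(64 + √11*148) = 1/(64 + 148*√11) ≈ 0.0018023)
W/(189 - 1*(-11436)) = (-4/14803 + 37*√11/59212)/(189 - 1*(-11436)) = (-4/14803 + 37*√11/59212)/(189 + 11436) = (-4/14803 + 37*√11/59212)/11625 = (-4/14803 + 37*√11/59212)*(1/11625) = -4/172084875 + 37*√11/688339500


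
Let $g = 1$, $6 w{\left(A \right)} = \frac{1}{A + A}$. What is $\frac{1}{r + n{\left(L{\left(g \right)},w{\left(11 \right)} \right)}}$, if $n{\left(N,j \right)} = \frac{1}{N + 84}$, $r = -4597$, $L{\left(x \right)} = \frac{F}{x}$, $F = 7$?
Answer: $- \frac{91}{418326} \approx -0.00021753$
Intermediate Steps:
$w{\left(A \right)} = \frac{1}{12 A}$ ($w{\left(A \right)} = \frac{1}{6 \left(A + A\right)} = \frac{1}{6 \cdot 2 A} = \frac{\frac{1}{2} \frac{1}{A}}{6} = \frac{1}{12 A}$)
$L{\left(x \right)} = \frac{7}{x}$
$n{\left(N,j \right)} = \frac{1}{84 + N}$
$\frac{1}{r + n{\left(L{\left(g \right)},w{\left(11 \right)} \right)}} = \frac{1}{-4597 + \frac{1}{84 + \frac{7}{1}}} = \frac{1}{-4597 + \frac{1}{84 + 7 \cdot 1}} = \frac{1}{-4597 + \frac{1}{84 + 7}} = \frac{1}{-4597 + \frac{1}{91}} = \frac{1}{- \frac{418326}{91}} = - \frac{91}{418326}$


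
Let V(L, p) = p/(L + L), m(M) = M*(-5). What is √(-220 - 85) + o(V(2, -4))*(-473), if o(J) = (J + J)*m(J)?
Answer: 4730 + I*√305 ≈ 4730.0 + 17.464*I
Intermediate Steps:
m(M) = -5*M
V(L, p) = p/(2*L) (V(L, p) = p/((2*L)) = p*(1/(2*L)) = p/(2*L))
o(J) = -10*J² (o(J) = (J + J)*(-5*J) = (2*J)*(-5*J) = -10*J²)
√(-220 - 85) + o(V(2, -4))*(-473) = √(-220 - 85) - 10*1²*(-473) = √(-305) - 10*1²*(-473) = I*√305 - 10*(-1)²*(-473) = I*√305 - 10*1*(-473) = I*√305 - 10*(-473) = I*√305 + 4730 = 4730 + I*√305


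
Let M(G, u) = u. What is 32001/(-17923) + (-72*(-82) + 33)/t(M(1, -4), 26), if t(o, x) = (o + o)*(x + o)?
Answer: -112041027/3154448 ≈ -35.518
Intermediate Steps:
t(o, x) = 2*o*(o + x) (t(o, x) = (2*o)*(o + x) = 2*o*(o + x))
32001/(-17923) + (-72*(-82) + 33)/t(M(1, -4), 26) = 32001/(-17923) + (-72*(-82) + 33)/((2*(-4)*(-4 + 26))) = 32001*(-1/17923) + (5904 + 33)/((2*(-4)*22)) = -32001/17923 + 5937/(-176) = -32001/17923 + 5937*(-1/176) = -32001/17923 - 5937/176 = -112041027/3154448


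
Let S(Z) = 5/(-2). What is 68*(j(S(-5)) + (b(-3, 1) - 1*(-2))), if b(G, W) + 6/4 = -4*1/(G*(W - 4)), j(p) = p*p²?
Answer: -19057/18 ≈ -1058.7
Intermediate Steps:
S(Z) = -5/2 (S(Z) = 5*(-½) = -5/2)
j(p) = p³
b(G, W) = -3/2 - 4/(G*(-4 + W)) (b(G, W) = -3/2 - 4*1/(G*(W - 4)) = -3/2 - 4*1/(G*(-4 + W)) = -3/2 - 4/(G*(-4 + W)))
68*(j(S(-5)) + (b(-3, 1) - 1*(-2))) = 68*((-5/2)³ + ((½)*(-8 + 12*(-3) - 3*(-3)*1)/(-3*(-4 + 1)) - 1*(-2))) = 68*(-125/8 + ((½)*(-⅓)*(-8 - 36 + 9)/(-3) + 2)) = 68*(-125/8 + ((½)*(-⅓)*(-⅓)*(-35) + 2)) = 68*(-125/8 + (-35/18 + 2)) = 68*(-125/8 + 1/18) = 68*(-1121/72) = -19057/18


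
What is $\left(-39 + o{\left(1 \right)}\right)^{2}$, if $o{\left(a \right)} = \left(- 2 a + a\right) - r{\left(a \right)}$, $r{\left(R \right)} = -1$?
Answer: $1521$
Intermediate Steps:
$o{\left(a \right)} = 1 - a$ ($o{\left(a \right)} = \left(- 2 a + a\right) - -1 = - a + 1 = 1 - a$)
$\left(-39 + o{\left(1 \right)}\right)^{2} = \left(-39 + \left(1 - 1\right)\right)^{2} = \left(-39 + 0\right)^{2} = \left(-39\right)^{2} = 1521$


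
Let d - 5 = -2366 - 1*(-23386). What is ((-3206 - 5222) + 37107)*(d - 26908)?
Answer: -168718557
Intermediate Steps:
d = 21025 (d = 5 + (-2366 - 1*(-23386)) = 5 + (-2366 + 23386) = 5 + 21020 = 21025)
((-3206 - 5222) + 37107)*(d - 26908) = ((-3206 - 5222) + 37107)*(21025 - 26908) = (-8428 + 37107)*(-5883) = 28679*(-5883) = -168718557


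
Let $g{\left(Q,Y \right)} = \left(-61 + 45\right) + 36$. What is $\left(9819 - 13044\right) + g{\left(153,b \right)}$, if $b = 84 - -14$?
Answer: $-3205$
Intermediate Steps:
$b = 98$ ($b = 84 + 14 = 98$)
$g{\left(Q,Y \right)} = 20$ ($g{\left(Q,Y \right)} = -16 + 36 = 20$)
$\left(9819 - 13044\right) + g{\left(153,b \right)} = \left(9819 - 13044\right) + 20 = -3225 + 20 = -3205$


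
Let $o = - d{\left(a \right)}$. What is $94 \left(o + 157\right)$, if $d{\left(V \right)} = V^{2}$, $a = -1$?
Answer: $14664$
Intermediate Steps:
$o = -1$ ($o = - \left(-1\right)^{2} = \left(-1\right) 1 = -1$)
$94 \left(o + 157\right) = 94 \left(-1 + 157\right) = 94 \cdot 156 = 14664$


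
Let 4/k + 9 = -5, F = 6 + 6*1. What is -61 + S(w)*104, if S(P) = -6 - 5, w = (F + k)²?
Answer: -1205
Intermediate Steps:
F = 12 (F = 6 + 6 = 12)
k = -2/7 (k = 4/(-9 - 5) = 4/(-14) = 4*(-1/14) = -2/7 ≈ -0.28571)
w = 6724/49 (w = (12 - 2/7)² = (82/7)² = 6724/49 ≈ 137.22)
S(P) = -11
-61 + S(w)*104 = -61 - 11*104 = -61 - 1144 = -1205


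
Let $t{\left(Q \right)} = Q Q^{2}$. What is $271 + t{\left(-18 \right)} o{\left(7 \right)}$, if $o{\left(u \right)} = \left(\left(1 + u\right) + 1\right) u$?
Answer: $-367145$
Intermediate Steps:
$o{\left(u \right)} = u \left(2 + u\right)$ ($o{\left(u \right)} = \left(2 + u\right) u = u \left(2 + u\right)$)
$t{\left(Q \right)} = Q^{3}$
$271 + t{\left(-18 \right)} o{\left(7 \right)} = 271 + \left(-18\right)^{3} \cdot 7 \left(2 + 7\right) = 271 - 5832 \cdot 7 \cdot 9 = 271 - 367416 = -367145$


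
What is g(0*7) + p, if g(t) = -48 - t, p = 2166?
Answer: 2118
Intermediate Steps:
g(0*7) + p = (-48 - 0*7) + 2166 = (-48 - 1*0) + 2166 = (-48 + 0) + 2166 = -48 + 2166 = 2118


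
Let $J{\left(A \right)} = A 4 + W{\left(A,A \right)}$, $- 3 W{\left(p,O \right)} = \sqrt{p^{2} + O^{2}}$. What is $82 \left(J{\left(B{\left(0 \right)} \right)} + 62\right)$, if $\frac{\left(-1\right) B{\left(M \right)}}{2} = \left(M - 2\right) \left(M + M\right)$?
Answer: $5084$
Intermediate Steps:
$B{\left(M \right)} = - 4 M \left(-2 + M\right)$ ($B{\left(M \right)} = - 2 \left(M - 2\right) \left(M + M\right) = - 2 \left(-2 + M\right) 2 M = - 2 \cdot 2 M \left(-2 + M\right) = - 4 M \left(-2 + M\right)$)
$W{\left(p,O \right)} = - \frac{\sqrt{O^{2} + p^{2}}}{3}$ ($W{\left(p,O \right)} = - \frac{\sqrt{p^{2} + O^{2}}}{3} = - \frac{\sqrt{O^{2} + p^{2}}}{3}$)
$J{\left(A \right)} = 4 A - \frac{\sqrt{2} \sqrt{A^{2}}}{3}$ ($J{\left(A \right)} = A 4 - \frac{\sqrt{A^{2} + A^{2}}}{3} = 4 A - \frac{\sqrt{2 A^{2}}}{3} = 4 A - \frac{\sqrt{2} \sqrt{A^{2}}}{3}$)
$82 \left(J{\left(B{\left(0 \right)} \right)} + 62\right) = 82 \left(\left(4 \cdot 4 \cdot 0 \left(2 - 0\right) - \frac{\sqrt{2} \sqrt{\left(4 \cdot 0 \left(2 - 0\right)\right)^{2}}}{3}\right) + 62\right) = 82 \left(\left(4 \cdot 4 \cdot 0 \left(2 + 0\right) - \frac{\sqrt{2} \sqrt{\left(4 \cdot 0 \left(2 + 0\right)\right)^{2}}}{3}\right) + 62\right) = 82 \left(\left(4 \cdot 4 \cdot 0 \cdot 2 - \frac{\sqrt{2} \sqrt{\left(4 \cdot 0 \cdot 2\right)^{2}}}{3}\right) + 62\right) = 82 \left(\left(4 \cdot 0 - \frac{\sqrt{2} \sqrt{0^{2}}}{3}\right) + 62\right) = 82 \left(\left(0 - \frac{\sqrt{2} \sqrt{0}}{3}\right) + 62\right) = 82 \left(\left(0 - \frac{1}{3} \sqrt{2} \cdot 0\right) + 62\right) = 82 \left(\left(0 + 0\right) + 62\right) = 82 \left(0 + 62\right) = 82 \cdot 62 = 5084$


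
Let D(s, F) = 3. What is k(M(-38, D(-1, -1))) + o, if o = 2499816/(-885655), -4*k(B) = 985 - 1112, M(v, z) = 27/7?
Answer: 102478921/3542620 ≈ 28.927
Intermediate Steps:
M(v, z) = 27/7 (M(v, z) = 27*(1/7) = 27/7)
k(B) = 127/4 (k(B) = -(985 - 1112)/4 = -1/4*(-127) = 127/4)
o = -2499816/885655 (o = 2499816*(-1/885655) = -2499816/885655 ≈ -2.8226)
k(M(-38, D(-1, -1))) + o = 127/4 - 2499816/885655 = 102478921/3542620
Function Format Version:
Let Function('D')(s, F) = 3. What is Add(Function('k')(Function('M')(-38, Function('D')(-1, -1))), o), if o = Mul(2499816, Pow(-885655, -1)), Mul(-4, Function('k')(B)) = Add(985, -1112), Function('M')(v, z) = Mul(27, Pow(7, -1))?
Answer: Rational(102478921, 3542620) ≈ 28.927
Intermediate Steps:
Function('M')(v, z) = Rational(27, 7) (Function('M')(v, z) = Mul(27, Rational(1, 7)) = Rational(27, 7))
Function('k')(B) = Rational(127, 4) (Function('k')(B) = Mul(Rational(-1, 4), Add(985, -1112)) = Mul(Rational(-1, 4), -127) = Rational(127, 4))
o = Rational(-2499816, 885655) (o = Mul(2499816, Rational(-1, 885655)) = Rational(-2499816, 885655) ≈ -2.8226)
Add(Function('k')(Function('M')(-38, Function('D')(-1, -1))), o) = Add(Rational(127, 4), Rational(-2499816, 885655)) = Rational(102478921, 3542620)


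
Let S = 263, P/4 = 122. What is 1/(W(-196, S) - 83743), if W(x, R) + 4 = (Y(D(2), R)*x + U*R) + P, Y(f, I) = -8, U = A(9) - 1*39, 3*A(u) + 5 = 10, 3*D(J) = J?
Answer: -3/274529 ≈ -1.0928e-5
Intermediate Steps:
P = 488 (P = 4*122 = 488)
D(J) = J/3
A(u) = 5/3 (A(u) = -5/3 + (1/3)*10 = -5/3 + 10/3 = 5/3)
U = -112/3 (U = 5/3 - 1*39 = 5/3 - 39 = -112/3 ≈ -37.333)
W(x, R) = 484 - 8*x - 112*R/3 (W(x, R) = -4 + ((-8*x - 112*R/3) + 488) = -4 + (488 - 8*x - 112*R/3) = 484 - 8*x - 112*R/3)
1/(W(-196, S) - 83743) = 1/((484 - 8*(-196) - 112/3*263) - 83743) = 1/((484 + 1568 - 29456/3) - 83743) = 1/(-23300/3 - 83743) = 1/(-274529/3) = -3/274529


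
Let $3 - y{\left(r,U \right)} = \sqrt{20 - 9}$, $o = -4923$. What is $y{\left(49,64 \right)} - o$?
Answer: $4926 - \sqrt{11} \approx 4922.7$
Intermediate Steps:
$y{\left(r,U \right)} = 3 - \sqrt{11}$ ($y{\left(r,U \right)} = 3 - \sqrt{20 - 9} = 3 - \sqrt{11}$)
$y{\left(49,64 \right)} - o = \left(3 - \sqrt{11}\right) - -4923 = \left(3 - \sqrt{11}\right) + 4923 = 4926 - \sqrt{11}$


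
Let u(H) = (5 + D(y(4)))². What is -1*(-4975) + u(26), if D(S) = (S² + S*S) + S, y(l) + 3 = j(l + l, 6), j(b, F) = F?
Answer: 5651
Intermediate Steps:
y(l) = 3 (y(l) = -3 + 6 = 3)
D(S) = S + 2*S² (D(S) = (S² + S²) + S = 2*S² + S = S + 2*S²)
u(H) = 676 (u(H) = (5 + 3*(1 + 2*3))² = (5 + 3*(1 + 6))² = (5 + 3*7)² = (5 + 21)² = 26² = 676)
-1*(-4975) + u(26) = -1*(-4975) + 676 = 4975 + 676 = 5651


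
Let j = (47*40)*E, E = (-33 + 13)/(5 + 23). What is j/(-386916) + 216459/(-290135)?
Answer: -145883221027/196451278905 ≈ -0.74259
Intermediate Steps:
E = -5/7 (E = -20/28 = -20*1/28 = -5/7 ≈ -0.71429)
j = -9400/7 (j = (47*40)*(-5/7) = 1880*(-5/7) = -9400/7 ≈ -1342.9)
j/(-386916) + 216459/(-290135) = -9400/7/(-386916) + 216459/(-290135) = -9400/7*(-1/386916) + 216459*(-1/290135) = 2350/677103 - 216459/290135 = -145883221027/196451278905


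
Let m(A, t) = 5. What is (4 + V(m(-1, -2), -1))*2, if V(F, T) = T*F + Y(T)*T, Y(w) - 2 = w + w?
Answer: -2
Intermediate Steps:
Y(w) = 2 + 2*w (Y(w) = 2 + (w + w) = 2 + 2*w)
V(F, T) = F*T + T*(2 + 2*T) (V(F, T) = T*F + (2 + 2*T)*T = F*T + T*(2 + 2*T))
(4 + V(m(-1, -2), -1))*2 = (4 - (2 + 5 + 2*(-1)))*2 = (4 - (2 + 5 - 2))*2 = (4 - 1*5)*2 = (4 - 5)*2 = -1*2 = -2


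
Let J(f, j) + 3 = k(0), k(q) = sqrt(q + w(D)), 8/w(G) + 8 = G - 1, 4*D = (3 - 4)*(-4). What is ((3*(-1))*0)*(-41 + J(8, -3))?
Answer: 0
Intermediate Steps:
D = 1 (D = ((3 - 4)*(-4))/4 = (-1*(-4))/4 = (1/4)*4 = 1)
w(G) = 8/(-9 + G) (w(G) = 8/(-8 + (G - 1)) = 8/(-8 + (-1 + G)) = 8/(-9 + G))
k(q) = sqrt(-1 + q) (k(q) = sqrt(q + 8/(-9 + 1)) = sqrt(q + 8/(-8)) = sqrt(q + 8*(-1/8)) = sqrt(q - 1) = sqrt(-1 + q))
J(f, j) = -3 + I (J(f, j) = -3 + sqrt(-1 + 0) = -3 + sqrt(-1) = -3 + I)
((3*(-1))*0)*(-41 + J(8, -3)) = ((3*(-1))*0)*(-41 + (-3 + I)) = (-3*0)*(-44 + I) = 0*(-44 + I) = 0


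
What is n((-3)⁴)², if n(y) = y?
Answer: 6561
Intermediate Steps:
n((-3)⁴)² = ((-3)⁴)² = 81² = 6561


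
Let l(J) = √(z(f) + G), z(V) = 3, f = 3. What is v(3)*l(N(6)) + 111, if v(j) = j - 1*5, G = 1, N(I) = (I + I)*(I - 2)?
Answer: 107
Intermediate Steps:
N(I) = 2*I*(-2 + I) (N(I) = (2*I)*(-2 + I) = 2*I*(-2 + I))
v(j) = -5 + j (v(j) = j - 5 = -5 + j)
l(J) = 2 (l(J) = √(3 + 1) = √4 = 2)
v(3)*l(N(6)) + 111 = (-5 + 3)*2 + 111 = -2*2 + 111 = -4 + 111 = 107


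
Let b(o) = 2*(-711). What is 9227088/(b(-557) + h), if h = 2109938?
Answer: 2306772/527129 ≈ 4.3761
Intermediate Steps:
b(o) = -1422
9227088/(b(-557) + h) = 9227088/(-1422 + 2109938) = 9227088/2108516 = 9227088*(1/2108516) = 2306772/527129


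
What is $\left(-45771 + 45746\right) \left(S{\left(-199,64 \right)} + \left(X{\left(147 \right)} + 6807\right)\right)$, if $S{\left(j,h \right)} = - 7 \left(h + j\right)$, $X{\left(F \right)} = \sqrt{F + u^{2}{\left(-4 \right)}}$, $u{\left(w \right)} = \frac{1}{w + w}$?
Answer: $- \frac{1552825}{8} \approx -1.941 \cdot 10^{5}$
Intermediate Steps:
$u{\left(w \right)} = \frac{1}{2 w}$
$X{\left(F \right)} = \sqrt{\frac{1}{64} + F}$ ($X{\left(F \right)} = \sqrt{F + \left(\frac{1}{2 \left(-4\right)}\right)^{2}} = \sqrt{F + \left(\frac{1}{2} \left(- \frac{1}{4}\right)\right)^{2}} = \sqrt{F + \left(- \frac{1}{8}\right)^{2}} = \sqrt{F + \frac{1}{64}} = \sqrt{\frac{1}{64} + F}$)
$S{\left(j,h \right)} = - 7 h - 7 j$
$\left(-45771 + 45746\right) \left(S{\left(-199,64 \right)} + \left(X{\left(147 \right)} + 6807\right)\right) = \left(-45771 + 45746\right) \left(\left(\left(-7\right) 64 - -1393\right) + \left(\frac{\sqrt{1 + 64 \cdot 147}}{8} + 6807\right)\right) = - 25 \left(\left(-448 + 1393\right) + \left(\frac{\sqrt{1 + 9408}}{8} + 6807\right)\right) = - 25 \left(945 + \left(\frac{\sqrt{9409}}{8} + 6807\right)\right) = - 25 \left(945 + \left(\frac{1}{8} \cdot 97 + 6807\right)\right) = - 25 \left(945 + \left(\frac{97}{8} + 6807\right)\right) = - 25 \left(945 + \frac{54553}{8}\right) = \left(-25\right) \frac{62113}{8} = - \frac{1552825}{8}$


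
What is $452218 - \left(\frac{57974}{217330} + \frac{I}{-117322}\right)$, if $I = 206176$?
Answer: $\frac{2882626819700283}{6374397565} \approx 4.5222 \cdot 10^{5}$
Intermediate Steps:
$452218 - \left(\frac{57974}{217330} + \frac{I}{-117322}\right) = 452218 - \left(\frac{57974}{217330} + \frac{206176}{-117322}\right) = 452218 - \left(57974 \cdot \frac{1}{217330} + 206176 \left(- \frac{1}{117322}\right)\right) = 452218 - \left(\frac{28987}{108665} - \frac{103088}{58661}\right) = 452218 - - \frac{9501651113}{6374397565} = 452218 + \frac{9501651113}{6374397565} = \frac{2882626819700283}{6374397565}$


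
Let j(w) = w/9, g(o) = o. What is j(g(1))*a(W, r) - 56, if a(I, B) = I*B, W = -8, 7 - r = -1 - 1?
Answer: -64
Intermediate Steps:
j(w) = w/9 (j(w) = w*(⅑) = w/9)
r = 9 (r = 7 - (-1 - 1) = 7 - 1*(-2) = 7 + 2 = 9)
a(I, B) = B*I
j(g(1))*a(W, r) - 56 = ((⅑)*1)*(9*(-8)) - 56 = (⅑)*(-72) - 56 = -8 - 56 = -64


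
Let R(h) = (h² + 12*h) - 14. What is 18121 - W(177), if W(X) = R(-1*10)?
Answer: 18155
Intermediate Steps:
R(h) = -14 + h² + 12*h
W(X) = -34 (W(X) = -14 + (-1*10)² + 12*(-1*10) = -14 + (-10)² + 12*(-10) = -14 + 100 - 120 = -34)
18121 - W(177) = 18121 - 1*(-34) = 18121 + 34 = 18155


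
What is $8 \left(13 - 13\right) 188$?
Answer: $0$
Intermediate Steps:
$8 \left(13 - 13\right) 188 = 8 \cdot 0 \cdot 188 = 0 \cdot 188 = 0$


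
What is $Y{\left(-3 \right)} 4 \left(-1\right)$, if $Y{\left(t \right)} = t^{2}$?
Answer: $-36$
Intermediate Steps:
$Y{\left(-3 \right)} 4 \left(-1\right) = \left(-3\right)^{2} \cdot 4 \left(-1\right) = 9 \cdot 4 \left(-1\right) = 36 \left(-1\right) = -36$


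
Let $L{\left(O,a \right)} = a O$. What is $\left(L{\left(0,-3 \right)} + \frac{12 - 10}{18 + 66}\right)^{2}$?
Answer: $\frac{1}{1764} \approx 0.00056689$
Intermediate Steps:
$L{\left(O,a \right)} = O a$
$\left(L{\left(0,-3 \right)} + \frac{12 - 10}{18 + 66}\right)^{2} = \left(0 \left(-3\right) + \frac{12 - 10}{18 + 66}\right)^{2} = \left(0 + \frac{2}{84}\right)^{2} = \left(0 + 2 \cdot \frac{1}{84}\right)^{2} = \left(0 + \frac{1}{42}\right)^{2} = \left(\frac{1}{42}\right)^{2} = \frac{1}{1764}$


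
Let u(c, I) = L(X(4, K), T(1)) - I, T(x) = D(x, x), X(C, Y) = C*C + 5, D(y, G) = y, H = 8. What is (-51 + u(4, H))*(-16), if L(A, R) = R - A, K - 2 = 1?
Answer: 1264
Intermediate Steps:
K = 3 (K = 2 + 1 = 3)
X(C, Y) = 5 + C² (X(C, Y) = C² + 5 = 5 + C²)
T(x) = x
u(c, I) = -20 - I (u(c, I) = (1 - (5 + 4²)) - I = (1 - (5 + 16)) - I = (1 - 1*21) - I = (1 - 21) - I = -20 - I)
(-51 + u(4, H))*(-16) = (-51 + (-20 - 1*8))*(-16) = (-51 + (-20 - 8))*(-16) = (-51 - 28)*(-16) = -79*(-16) = 1264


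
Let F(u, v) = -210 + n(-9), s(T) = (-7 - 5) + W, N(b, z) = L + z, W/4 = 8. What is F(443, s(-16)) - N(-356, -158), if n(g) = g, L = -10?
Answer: -51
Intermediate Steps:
W = 32 (W = 4*8 = 32)
N(b, z) = -10 + z
s(T) = 20 (s(T) = (-7 - 5) + 32 = -12 + 32 = 20)
F(u, v) = -219 (F(u, v) = -210 - 9 = -219)
F(443, s(-16)) - N(-356, -158) = -219 - (-10 - 158) = -219 - 1*(-168) = -219 + 168 = -51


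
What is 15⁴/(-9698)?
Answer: -50625/9698 ≈ -5.2201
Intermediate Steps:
15⁴/(-9698) = 50625*(-1/9698) = -50625/9698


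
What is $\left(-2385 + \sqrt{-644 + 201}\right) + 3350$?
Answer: $965 + i \sqrt{443} \approx 965.0 + 21.048 i$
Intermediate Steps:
$\left(-2385 + \sqrt{-644 + 201}\right) + 3350 = \left(-2385 + \sqrt{-443}\right) + 3350 = \left(-2385 + i \sqrt{443}\right) + 3350 = 965 + i \sqrt{443}$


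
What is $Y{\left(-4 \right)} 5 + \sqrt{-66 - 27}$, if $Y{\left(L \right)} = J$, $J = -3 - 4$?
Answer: $-35 + i \sqrt{93} \approx -35.0 + 9.6436 i$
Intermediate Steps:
$J = -7$
$Y{\left(L \right)} = -7$
$Y{\left(-4 \right)} 5 + \sqrt{-66 - 27} = \left(-7\right) 5 + \sqrt{-66 - 27} = -35 + \sqrt{-93} = -35 + i \sqrt{93}$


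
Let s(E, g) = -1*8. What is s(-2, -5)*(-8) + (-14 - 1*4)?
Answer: 46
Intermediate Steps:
s(E, g) = -8
s(-2, -5)*(-8) + (-14 - 1*4) = -8*(-8) + (-14 - 1*4) = 64 + (-14 - 4) = 64 - 18 = 46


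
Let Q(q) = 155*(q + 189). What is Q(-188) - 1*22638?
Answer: -22483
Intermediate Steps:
Q(q) = 29295 + 155*q (Q(q) = 155*(189 + q) = 29295 + 155*q)
Q(-188) - 1*22638 = (29295 + 155*(-188)) - 1*22638 = (29295 - 29140) - 22638 = 155 - 22638 = -22483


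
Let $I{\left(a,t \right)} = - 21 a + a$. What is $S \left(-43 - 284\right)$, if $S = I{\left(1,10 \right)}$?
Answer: $6540$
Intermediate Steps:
$I{\left(a,t \right)} = - 20 a$
$S = -20$ ($S = \left(-20\right) 1 = -20$)
$S \left(-43 - 284\right) = - 20 \left(-43 - 284\right) = \left(-20\right) \left(-327\right) = 6540$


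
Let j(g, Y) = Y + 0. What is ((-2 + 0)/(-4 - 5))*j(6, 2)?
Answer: 4/9 ≈ 0.44444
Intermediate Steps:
j(g, Y) = Y
((-2 + 0)/(-4 - 5))*j(6, 2) = ((-2 + 0)/(-4 - 5))*2 = -2/(-9)*2 = -2*(-⅑)*2 = (2/9)*2 = 4/9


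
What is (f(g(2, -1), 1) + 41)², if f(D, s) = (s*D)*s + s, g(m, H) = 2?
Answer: 1936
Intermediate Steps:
f(D, s) = s + D*s² (f(D, s) = (D*s)*s + s = D*s² + s = s + D*s²)
(f(g(2, -1), 1) + 41)² = (1*(1 + 2*1) + 41)² = (1*(1 + 2) + 41)² = (1*3 + 41)² = (3 + 41)² = 44² = 1936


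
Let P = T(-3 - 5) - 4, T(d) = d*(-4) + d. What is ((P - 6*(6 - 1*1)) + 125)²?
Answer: 13225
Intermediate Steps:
T(d) = -3*d (T(d) = -4*d + d = -3*d)
P = 20 (P = -3*(-3 - 5) - 4 = -3*(-8) - 4 = 24 - 4 = 20)
((P - 6*(6 - 1*1)) + 125)² = ((20 - 6*(6 - 1*1)) + 125)² = ((20 - 6*(6 - 1)) + 125)² = ((20 - 6*5) + 125)² = ((20 - 30) + 125)² = (-10 + 125)² = 115² = 13225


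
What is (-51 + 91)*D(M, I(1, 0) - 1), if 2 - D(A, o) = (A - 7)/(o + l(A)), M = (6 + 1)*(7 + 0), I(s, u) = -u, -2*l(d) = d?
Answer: 2480/17 ≈ 145.88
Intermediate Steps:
l(d) = -d/2
M = 49 (M = 7*7 = 49)
D(A, o) = 2 - (-7 + A)/(o - A/2) (D(A, o) = 2 - (A - 7)/(o - A/2) = 2 - (-7 + A)/(o - A/2))
(-51 + 91)*D(M, I(1, 0) - 1) = (-51 + 91)*(2*(-7 - 2*(-1*0 - 1) + 2*49)/(49 - 2*(-1*0 - 1))) = 40*(2*(-7 - 2*(0 - 1) + 98)/(49 - 2*(0 - 1))) = 40*(2*(-7 - 2*(-1) + 98)/(49 - 2*(-1))) = 40*(2*(-7 + 2 + 98)/(49 + 2)) = 40*(2*93/51) = 40*(2*(1/51)*93) = 40*(62/17) = 2480/17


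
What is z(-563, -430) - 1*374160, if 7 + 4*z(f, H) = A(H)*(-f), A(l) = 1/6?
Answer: -8979319/24 ≈ -3.7414e+5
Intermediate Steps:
A(l) = ⅙ (A(l) = 1*(⅙) = ⅙)
z(f, H) = -7/4 - f/24 (z(f, H) = -7/4 + ((-f)/6)/4 = -7/4 + (-f/6)/4 = -7/4 - f/24)
z(-563, -430) - 1*374160 = (-7/4 - 1/24*(-563)) - 1*374160 = (-7/4 + 563/24) - 374160 = 521/24 - 374160 = -8979319/24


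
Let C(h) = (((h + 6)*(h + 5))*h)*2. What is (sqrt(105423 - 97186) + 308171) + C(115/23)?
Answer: 309271 + sqrt(8237) ≈ 3.0936e+5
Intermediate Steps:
C(h) = 2*h*(5 + h)*(6 + h) (C(h) = (((6 + h)*(5 + h))*h)*2 = (((5 + h)*(6 + h))*h)*2 = (h*(5 + h)*(6 + h))*2 = 2*h*(5 + h)*(6 + h))
(sqrt(105423 - 97186) + 308171) + C(115/23) = (sqrt(105423 - 97186) + 308171) + 2*(115/23)*(30 + (115/23)**2 + 11*(115/23)) = (sqrt(8237) + 308171) + 2*(115*(1/23))*(30 + (115*(1/23))**2 + 11*(115*(1/23))) = (308171 + sqrt(8237)) + 2*5*(30 + 5**2 + 11*5) = (308171 + sqrt(8237)) + 2*5*(30 + 25 + 55) = (308171 + sqrt(8237)) + 2*5*110 = (308171 + sqrt(8237)) + 1100 = 309271 + sqrt(8237)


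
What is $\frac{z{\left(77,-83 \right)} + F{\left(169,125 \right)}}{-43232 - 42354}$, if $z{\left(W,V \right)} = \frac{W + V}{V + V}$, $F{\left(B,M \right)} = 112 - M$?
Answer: $\frac{538}{3551819} \approx 0.00015147$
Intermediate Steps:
$z{\left(W,V \right)} = \frac{V + W}{2 V}$
$\frac{z{\left(77,-83 \right)} + F{\left(169,125 \right)}}{-43232 - 42354} = \frac{\frac{-83 + 77}{2 \left(-83\right)} + \left(112 - 125\right)}{-43232 - 42354} = \frac{\frac{1}{2} \left(- \frac{1}{83}\right) \left(-6\right) + \left(112 - 125\right)}{-85586} = \left(\frac{3}{83} - 13\right) \left(- \frac{1}{85586}\right) = \left(- \frac{1076}{83}\right) \left(- \frac{1}{85586}\right) = \frac{538}{3551819}$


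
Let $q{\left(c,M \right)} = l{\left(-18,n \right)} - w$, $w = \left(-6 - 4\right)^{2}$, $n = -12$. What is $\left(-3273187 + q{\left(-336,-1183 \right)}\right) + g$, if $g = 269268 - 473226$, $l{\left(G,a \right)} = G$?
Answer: $-3477263$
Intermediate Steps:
$w = 100$ ($w = \left(-10\right)^{2} = 100$)
$q{\left(c,M \right)} = -118$ ($q{\left(c,M \right)} = -18 - 100 = -118$)
$g = -203958$
$\left(-3273187 + q{\left(-336,-1183 \right)}\right) + g = \left(-3273187 - 118\right) - 203958 = -3273305 - 203958 = -3477263$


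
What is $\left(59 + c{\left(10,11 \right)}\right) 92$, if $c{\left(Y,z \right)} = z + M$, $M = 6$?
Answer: $6992$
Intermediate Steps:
$c{\left(Y,z \right)} = 6 + z$ ($c{\left(Y,z \right)} = z + 6 = 6 + z$)
$\left(59 + c{\left(10,11 \right)}\right) 92 = \left(59 + \left(6 + 11\right)\right) 92 = \left(59 + 17\right) 92 = 76 \cdot 92 = 6992$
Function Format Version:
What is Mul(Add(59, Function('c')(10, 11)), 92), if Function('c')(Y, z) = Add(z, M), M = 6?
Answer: 6992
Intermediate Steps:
Function('c')(Y, z) = Add(6, z) (Function('c')(Y, z) = Add(z, 6) = Add(6, z))
Mul(Add(59, Function('c')(10, 11)), 92) = Mul(Add(59, Add(6, 11)), 92) = Mul(Add(59, 17), 92) = Mul(76, 92) = 6992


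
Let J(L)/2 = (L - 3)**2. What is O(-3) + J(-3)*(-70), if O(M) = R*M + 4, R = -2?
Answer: -5030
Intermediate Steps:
J(L) = 2*(-3 + L)**2 (J(L) = 2*(L - 3)**2 = 2*(-3 + L)**2)
O(M) = 4 - 2*M (O(M) = -2*M + 4 = 4 - 2*M)
O(-3) + J(-3)*(-70) = (4 - 2*(-3)) + (2*(-3 - 3)**2)*(-70) = (4 + 6) + (2*(-6)**2)*(-70) = 10 + (2*36)*(-70) = 10 + 72*(-70) = 10 - 5040 = -5030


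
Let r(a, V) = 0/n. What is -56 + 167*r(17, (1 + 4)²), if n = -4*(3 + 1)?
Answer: -56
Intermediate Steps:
n = -16 (n = -4*4 = -16)
r(a, V) = 0 (r(a, V) = 0/(-16) = 0*(-1/16) = 0)
-56 + 167*r(17, (1 + 4)²) = -56 + 167*0 = -56 + 0 = -56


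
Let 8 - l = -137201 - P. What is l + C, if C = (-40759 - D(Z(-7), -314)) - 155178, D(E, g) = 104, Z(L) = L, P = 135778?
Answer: 76946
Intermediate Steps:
C = -196041 (C = (-40759 - 1*104) - 155178 = (-40759 - 104) - 155178 = -40863 - 155178 = -196041)
l = 272987 (l = 8 - (-137201 - 1*135778) = 8 - (-137201 - 135778) = 8 - 1*(-272979) = 8 + 272979 = 272987)
l + C = 272987 - 196041 = 76946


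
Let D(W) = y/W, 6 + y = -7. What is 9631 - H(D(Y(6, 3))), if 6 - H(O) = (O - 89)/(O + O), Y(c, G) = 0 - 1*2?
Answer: 250085/26 ≈ 9618.7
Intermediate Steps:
y = -13 (y = -6 - 7 = -13)
Y(c, G) = -2 (Y(c, G) = 0 - 2 = -2)
D(W) = -13/W
H(O) = 6 - (-89 + O)/(2*O) (H(O) = 6 - (O - 89)/(O + O) = 6 - (-89 + O)/(2*O))
9631 - H(D(Y(6, 3))) = 9631 - (89 + 11*(-13/(-2)))/(2*((-13/(-2)))) = 9631 - (89 + 11*(-13*(-½)))/(2*((-13*(-½)))) = 9631 - (89 + 11*(13/2))/(2*13/2) = 9631 - 2*(89 + 143/2)/(2*13) = 9631 - 2*321/(2*13*2) = 9631 - 1*321/26 = 9631 - 321/26 = 250085/26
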